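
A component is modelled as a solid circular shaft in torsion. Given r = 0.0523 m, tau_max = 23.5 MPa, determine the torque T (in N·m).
Model: a solid circular shaft in torsion, so tau_max = (2·T) / (π·r^3).
Solve for T: T = (π·tau_max·r^3) / 2.
Convert to SI units:
  tau_max = 23.5 MPa = 2.35 × 10⁷ Pa
Substitute:
  T = (π × (2.35 × 10⁷) × 0.0523^3) / 2
  T = 5281 N·m
Final answer: T = 5281 N·m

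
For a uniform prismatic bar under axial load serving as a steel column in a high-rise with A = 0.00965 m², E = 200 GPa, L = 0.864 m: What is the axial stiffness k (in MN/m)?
Model: a uniform prismatic bar under axial load, so k = (A·E) / L.
Convert to SI units:
  E = 200 GPa = 2 × 10¹¹ Pa
Substitute:
  k = (0.00965 × (2 × 10¹¹)) / 0.864
  k = 2.234 × 10⁹ N/m
Convert: k = 2.234 × 10⁹ N/m = 2234 MN/m
Final answer: k = 2234 MN/m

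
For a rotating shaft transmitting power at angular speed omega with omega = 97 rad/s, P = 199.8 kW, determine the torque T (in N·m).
Model: a rotating shaft transmitting power at angular speed omega, so P = T·omega.
Solve for T: T = P / omega.
Convert to SI units:
  P = 199.8 kW = 199800 W
Substitute:
  T = 199800 / 97
  T = 2060 N·m
Final answer: T = 2060 N·m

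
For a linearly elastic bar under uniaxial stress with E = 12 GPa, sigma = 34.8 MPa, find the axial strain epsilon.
Model: a linearly elastic bar under uniaxial stress, so sigma = E·epsilon.
Solve for epsilon: epsilon = sigma / E.
Convert to SI units:
  E = 12 GPa = 1.2 × 10¹⁰ Pa
  sigma = 34.8 MPa = 3.48 × 10⁷ Pa
Substitute:
  epsilon = (3.48 × 10⁷) / (1.2 × 10¹⁰)
  epsilon = 0.0029
Final answer: epsilon = 0.0029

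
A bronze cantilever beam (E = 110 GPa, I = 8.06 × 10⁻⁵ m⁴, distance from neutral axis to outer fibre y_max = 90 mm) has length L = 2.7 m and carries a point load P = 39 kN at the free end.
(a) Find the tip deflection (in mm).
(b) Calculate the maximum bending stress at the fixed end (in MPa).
(a) Tip deflection of a cantilever with an end point load: δ = P·L^3 / (3·E·I). Convert P = 39 kN = 39000 N, E = 110 GPa = 1.1 × 10¹¹ Pa.
  δ = (39000 × 2.7^3) / (3 × (1.1 × 10¹¹) × (8.06 × 10⁻⁵)) = 0.02886 m = 28.86 mm
(b) Maximum bending moment at the fixed end: M = P·L = 39000 × 2.7 = 105300 N·m. Convert y_max = 90 mm = 0.09 m.
  σ = M·y_max / I = (105300 × 0.09) / (8.06 × 10⁻⁵) = 1.176 × 10⁸ Pa = 117.6 MPa
Final answer: (a) δ = 28.86 mm, (b) σ = 117.6 MPa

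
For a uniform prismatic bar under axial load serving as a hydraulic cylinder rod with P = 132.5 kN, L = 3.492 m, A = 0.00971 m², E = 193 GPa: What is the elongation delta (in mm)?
Model: a uniform prismatic bar under axial load, so delta = (P·L) / (A·E).
Convert to SI units:
  P = 132.5 kN = 132500 N
  E = 193 GPa = 1.93 × 10¹¹ Pa
Substitute:
  delta = (132500 × 3.492) / (0.00971 × (1.93 × 10¹¹))
  delta = 0.0002469 m
Convert: delta = 0.0002469 m = 0.2469 mm
Final answer: delta = 0.2469 mm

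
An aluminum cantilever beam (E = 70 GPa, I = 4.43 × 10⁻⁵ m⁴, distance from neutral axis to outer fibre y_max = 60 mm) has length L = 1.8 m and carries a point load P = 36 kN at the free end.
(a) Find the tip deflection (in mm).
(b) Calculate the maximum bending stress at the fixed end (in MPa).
(a) Tip deflection of a cantilever with an end point load: δ = P·L^3 / (3·E·I). Convert P = 36 kN = 36000 N, E = 70 GPa = 7 × 10¹⁰ Pa.
  δ = (36000 × 1.8^3) / (3 × (7 × 10¹⁰) × (4.43 × 10⁻⁵)) = 0.02257 m = 22.57 mm
(b) Maximum bending moment at the fixed end: M = P·L = 36000 × 1.8 = 64800 N·m. Convert y_max = 60 mm = 0.06 m.
  σ = M·y_max / I = (64800 × 0.06) / (4.43 × 10⁻⁵) = 8.777 × 10⁷ Pa = 87.77 MPa
Final answer: (a) δ = 22.57 mm, (b) σ = 87.77 MPa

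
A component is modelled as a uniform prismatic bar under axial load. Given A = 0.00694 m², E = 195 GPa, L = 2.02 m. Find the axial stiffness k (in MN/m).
Model: a uniform prismatic bar under axial load, so k = (A·E) / L.
Convert to SI units:
  E = 195 GPa = 1.95 × 10¹¹ Pa
Substitute:
  k = (0.00694 × (1.95 × 10¹¹)) / 2.02
  k = 6.7 × 10⁸ N/m
Convert: k = 6.7 × 10⁸ N/m = 670 MN/m
Final answer: k = 670 MN/m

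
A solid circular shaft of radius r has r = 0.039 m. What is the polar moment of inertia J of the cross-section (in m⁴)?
Model: a solid circular shaft of radius r, so J = (π·r^4) / 2.
Substitute:
  J = (π × 0.039^4) / 2
  J = 3.634 × 10⁻⁶ m⁴
Final answer: J = 3.634 × 10⁻⁶ m⁴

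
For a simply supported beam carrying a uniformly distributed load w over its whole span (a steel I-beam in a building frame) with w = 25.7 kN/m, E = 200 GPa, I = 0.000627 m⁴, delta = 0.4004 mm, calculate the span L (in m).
Model: a simply supported beam carrying a uniformly distributed load w over its whole span, so delta = (5·w·L^4) / (384·E·I).
Solve for L: L = ((384·delta·E·I) / (5·w))^(1/4).
Convert to SI units:
  w = 25.7 kN/m = 25700 N/m
  E = 200 GPa = 2 × 10¹¹ Pa
  delta = 0.4004 mm = 0.0004004 m
Substitute:
  L = ((384 × 0.0004004 × (2 × 10¹¹) × 0.000627) / (5 × 25700))^(1/4)
  L = 3.5 m
Final answer: L = 3.5 m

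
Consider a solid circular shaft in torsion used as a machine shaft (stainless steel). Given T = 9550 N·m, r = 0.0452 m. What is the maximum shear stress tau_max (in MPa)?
Model: a solid circular shaft in torsion, so tau_max = (2·T) / (π·r^3).
Substitute:
  tau_max = (2 × 9550) / (π × 0.0452^3)
  tau_max = 6.584 × 10⁷ Pa
Convert: tau_max = 6.584 × 10⁷ Pa = 65.84 MPa
Final answer: tau_max = 65.84 MPa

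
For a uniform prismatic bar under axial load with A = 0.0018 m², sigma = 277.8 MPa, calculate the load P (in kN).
Model: a uniform prismatic bar under axial load, so sigma = P / A.
Solve for P: P = sigma·A.
Convert to SI units:
  sigma = 277.8 MPa = 2.778 × 10⁸ Pa
Substitute:
  P = (2.778 × 10⁸) × 0.0018
  P = 500000 N
Convert: P = 500000 N = 500 kN
Final answer: P = 500 kN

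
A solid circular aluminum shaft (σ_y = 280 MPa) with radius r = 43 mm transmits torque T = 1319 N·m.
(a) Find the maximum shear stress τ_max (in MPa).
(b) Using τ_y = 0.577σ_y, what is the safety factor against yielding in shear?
(a) For a solid circular shaft, τ_max = T·r/J with J = π·r^4/2, i.e. τ_max = 2·T / (π·r^3). Convert r = 43 mm = 0.043 m.
  τ_max = (2 × 1319) / (π × 0.043^3) = 1.056 × 10⁷ Pa = 10.56 MPa
(b) τ_y = 0.577 × 280 = 161.56 MPa
  SF = τ_y/τ_max = 161.56 / 10.56 = 15.3
Final answer: (a) τ_max = 10.56 MPa, (b) SF = 15.3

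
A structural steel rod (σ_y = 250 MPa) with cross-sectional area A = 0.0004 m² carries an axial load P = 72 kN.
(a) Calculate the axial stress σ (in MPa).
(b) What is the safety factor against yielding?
(a) Axial stress σ = P/A. Convert P = 72 kN = 72000 N.
  σ = 72000 / 0.0004 = 1.8 × 10⁸ Pa = 180 MPa
(b) Safety factor SF = σ_y/σ = 250 / 180 = 1.389
Final answer: (a) σ = 180 MPa, (b) SF = 1.389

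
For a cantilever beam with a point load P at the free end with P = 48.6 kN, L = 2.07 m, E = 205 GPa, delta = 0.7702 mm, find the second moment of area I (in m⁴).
Model: a cantilever beam with a point load P at the free end, so delta = (P·L^3) / (3·E·I).
Solve for I: I = (P·L^3) / (3·delta·E).
Convert to SI units:
  P = 48.6 kN = 48600 N
  E = 205 GPa = 2.05 × 10¹¹ Pa
  delta = 0.7702 mm = 0.0007702 m
Substitute:
  I = (48600 × 2.07^3) / (3 × 0.0007702 × (2.05 × 10¹¹))
  I = 0.0009101 m⁴
Final answer: I = 0.0009101 m⁴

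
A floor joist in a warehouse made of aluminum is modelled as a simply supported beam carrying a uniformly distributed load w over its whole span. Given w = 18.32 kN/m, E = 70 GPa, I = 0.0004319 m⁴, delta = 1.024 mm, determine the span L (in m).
Model: a simply supported beam carrying a uniformly distributed load w over its whole span, so delta = (5·w·L^4) / (384·E·I).
Solve for L: L = ((384·delta·E·I) / (5·w))^(1/4).
Convert to SI units:
  w = 18.32 kN/m = 18320 N/m
  E = 70 GPa = 7 × 10¹⁰ Pa
  delta = 1.024 mm = 0.001024 m
Substitute:
  L = ((384 × 0.001024 × (7 × 10¹⁰) × 0.0004319) / (5 × 18320))^(1/4)
  L = 3.375 m
Final answer: L = 3.375 m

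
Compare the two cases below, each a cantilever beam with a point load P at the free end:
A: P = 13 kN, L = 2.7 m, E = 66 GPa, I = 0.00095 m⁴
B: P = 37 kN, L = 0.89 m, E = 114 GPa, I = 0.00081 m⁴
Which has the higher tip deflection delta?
Model: a cantilever beam with a point load P at the free end, so delta = (P·L^3) / (3·E·I) (SI units).
  A: delta = (13000 × 2.7^3) / (3 × (6.6 × 10¹⁰) × 0.00095) = 0.00136 m = 1.36 mm
  B: delta = (37000 × 0.89^3) / (3 × (1.14 × 10¹¹) × 0.00081) = 9.416 × 10⁻⁵ m = 0.09416 mm
1.36 mm > 0.09416 mm, so A is larger.
Final answer: A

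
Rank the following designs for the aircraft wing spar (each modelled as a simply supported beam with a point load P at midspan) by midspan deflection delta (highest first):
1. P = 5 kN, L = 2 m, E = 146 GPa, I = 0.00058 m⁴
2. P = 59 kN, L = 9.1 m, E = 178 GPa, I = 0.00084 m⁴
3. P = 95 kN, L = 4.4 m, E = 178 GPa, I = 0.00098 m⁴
Model: a simply supported beam with a point load P at midspan, so delta = (P·L^3) / (48·E·I) (SI units).
  Case 1: delta = (5000 × 2^3) / (48 × (1.46 × 10¹¹) × 0.00058) = 9.841 × 10⁻⁶ m = 0.009841 mm
  Case 2: delta = (59000 × 9.1^3) / (48 × (1.78 × 10¹¹) × 0.00084) = 0.006195 m = 6.195 mm
  Case 3: delta = (95000 × 4.4^3) / (48 × (1.78 × 10¹¹) × 0.00098) = 0.0009665 m = 0.9665 mm
Ordering: 6.195 mm (case 2) > 0.9665 mm (case 3) > 0.009841 mm (case 1)
Final answer: 2, 3, 1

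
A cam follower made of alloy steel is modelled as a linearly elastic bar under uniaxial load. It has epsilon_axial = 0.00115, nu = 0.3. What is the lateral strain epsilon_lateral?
Model: a linearly elastic bar under uniaxial load, so epsilon_lateral = -nu·epsilon_axial.
Substitute:
  epsilon_lateral = -(0.3 × 0.00115)
  epsilon_lateral = -0.000345
Final answer: epsilon_lateral = -0.000345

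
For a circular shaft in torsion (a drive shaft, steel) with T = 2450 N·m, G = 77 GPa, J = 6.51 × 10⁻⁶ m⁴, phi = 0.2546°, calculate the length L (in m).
Model: a circular shaft in torsion, so phi = (T·L) / (G·J).
Solve for L: L = (phi·G·J) / T.
Convert to SI units:
  G = 77 GPa = 7.7 × 10¹⁰ Pa
  phi = 0.2546° = 0.004444 rad
Substitute:
  L = (0.004444 × (7.7 × 10¹⁰) × (6.51 × 10⁻⁶)) / 2450
  L = 0.9092 m
Final answer: L = 0.9092 m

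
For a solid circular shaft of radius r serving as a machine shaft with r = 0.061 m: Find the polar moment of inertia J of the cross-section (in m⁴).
Model: a solid circular shaft of radius r, so J = (π·r^4) / 2.
Substitute:
  J = (π × 0.061^4) / 2
  J = 2.175 × 10⁻⁵ m⁴
Final answer: J = 2.175 × 10⁻⁵ m⁴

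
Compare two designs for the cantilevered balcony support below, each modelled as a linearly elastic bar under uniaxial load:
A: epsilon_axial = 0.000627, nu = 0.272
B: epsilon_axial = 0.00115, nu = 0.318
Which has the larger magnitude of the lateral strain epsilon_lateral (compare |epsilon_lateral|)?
Model: a linearly elastic bar under uniaxial load, so epsilon_lateral = -nu·epsilon_axial (SI units).
  A: epsilon_lateral = -(0.272 × 0.000627) = -0.0001705
  B: epsilon_lateral = -(0.318 × 0.00115) = -0.0003657
|epsilon_lateral|: A = 0.0001705, B = 0.0003657, so B is larger in magnitude.
Final answer: B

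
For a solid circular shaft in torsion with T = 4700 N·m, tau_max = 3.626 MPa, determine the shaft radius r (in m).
Model: a solid circular shaft in torsion, so tau_max = (2·T) / (π·r^3).
Solve for r: r = ((2·T) / (π·tau_max))^(1/3).
Convert to SI units:
  tau_max = 3.626 MPa = 3.626 × 10⁶ Pa
Substitute:
  r = ((2 × 4700) / (π × (3.626 × 10⁶)))^(1/3)
  r = 0.0938 m
Final answer: r = 0.0938 m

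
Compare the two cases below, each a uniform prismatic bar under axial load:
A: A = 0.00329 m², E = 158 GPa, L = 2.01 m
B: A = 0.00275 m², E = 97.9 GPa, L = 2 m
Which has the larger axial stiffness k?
Model: a uniform prismatic bar under axial load, so k = (A·E) / L (SI units).
  A: k = (0.00329 × (1.58 × 10¹¹)) / 2.01 = 2.586 × 10⁸ N/m = 258.6 MN/m
  B: k = (0.00275 × (9.79 × 10¹⁰)) / 2 = 1.346 × 10⁸ N/m = 134.6 MN/m
258.6 MN/m > 134.6 MN/m, so A is larger.
Final answer: A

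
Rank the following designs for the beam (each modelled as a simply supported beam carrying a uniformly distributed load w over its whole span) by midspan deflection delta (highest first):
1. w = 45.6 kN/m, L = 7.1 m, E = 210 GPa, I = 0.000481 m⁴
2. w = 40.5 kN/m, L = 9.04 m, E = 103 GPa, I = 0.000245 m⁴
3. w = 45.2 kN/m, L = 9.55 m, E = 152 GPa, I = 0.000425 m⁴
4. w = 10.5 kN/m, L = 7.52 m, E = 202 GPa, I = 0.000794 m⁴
Model: a simply supported beam carrying a uniformly distributed load w over its whole span, so delta = (5·w·L^4) / (384·E·I) (SI units).
  Case 1: delta = (5 × 45600 × 7.1^4) / (384 × (2.1 × 10¹¹) × 0.000481) = 0.01494 m = 14.94 mm
  Case 2: delta = (5 × 40500 × 9.04^4) / (384 × (1.03 × 10¹¹) × 0.000245) = 0.1396 m = 139.6 mm
  Case 3: delta = (5 × 45200 × 9.55^4) / (384 × (1.52 × 10¹¹) × 0.000425) = 0.07578 m = 75.78 mm
  Case 4: delta = (5 × 10500 × 7.52^4) / (384 × (2.02 × 10¹¹) × 0.000794) = 0.002726 m = 2.726 mm
Ordering: 139.6 mm (case 2) > 75.78 mm (case 3) > 14.94 mm (case 1) > 2.726 mm (case 4)
Final answer: 2, 3, 1, 4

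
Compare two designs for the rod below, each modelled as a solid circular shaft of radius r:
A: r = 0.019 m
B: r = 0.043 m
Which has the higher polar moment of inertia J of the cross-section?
Model: a solid circular shaft of radius r, so J = (π·r^4) / 2 (SI units).
  A: J = (π × 0.019^4) / 2 = 2.047 × 10⁻⁷ m⁴
  B: J = (π × 0.043^4) / 2 = 5.37 × 10⁻⁶ m⁴
5.37 × 10⁻⁶ m⁴ > 2.047 × 10⁻⁷ m⁴, so B is larger.
Final answer: B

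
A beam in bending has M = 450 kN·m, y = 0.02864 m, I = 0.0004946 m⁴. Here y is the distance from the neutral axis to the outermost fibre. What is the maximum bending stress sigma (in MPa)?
Model: a beam in bending, so sigma = (M·y) / I.
Convert to SI units:
  M = 450 kN·m = 450000 N·m
Substitute:
  sigma = (450000 × 0.02864) / 0.0004946
  sigma = 2.606 × 10⁷ Pa
Convert: sigma = 2.606 × 10⁷ Pa = 26.06 MPa
Final answer: sigma = 26.06 MPa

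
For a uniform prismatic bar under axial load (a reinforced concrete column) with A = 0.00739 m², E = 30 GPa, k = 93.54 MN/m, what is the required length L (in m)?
Model: a uniform prismatic bar under axial load, so k = (A·E) / L.
Solve for L: L = (A·E) / k.
Convert to SI units:
  E = 30 GPa = 3 × 10¹⁰ Pa
  k = 93.54 MN/m = 9.354 × 10⁷ N/m
Substitute:
  L = (0.00739 × (3 × 10¹⁰)) / (9.354 × 10⁷)
  L = 2.37 m
Final answer: L = 2.37 m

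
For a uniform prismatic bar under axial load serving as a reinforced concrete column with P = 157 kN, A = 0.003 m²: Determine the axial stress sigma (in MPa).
Model: a uniform prismatic bar under axial load, so sigma = P / A.
Convert to SI units:
  P = 157 kN = 157000 N
Substitute:
  sigma = 157000 / 0.003
  sigma = 5.233 × 10⁷ Pa
Convert: sigma = 5.233 × 10⁷ Pa = 52.33 MPa
Final answer: sigma = 52.33 MPa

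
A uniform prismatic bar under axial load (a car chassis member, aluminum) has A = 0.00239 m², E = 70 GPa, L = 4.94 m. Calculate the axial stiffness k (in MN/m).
Model: a uniform prismatic bar under axial load, so k = (A·E) / L.
Convert to SI units:
  E = 70 GPa = 7 × 10¹⁰ Pa
Substitute:
  k = (0.00239 × (7 × 10¹⁰)) / 4.94
  k = 3.387 × 10⁷ N/m
Convert: k = 3.387 × 10⁷ N/m = 33.87 MN/m
Final answer: k = 33.87 MN/m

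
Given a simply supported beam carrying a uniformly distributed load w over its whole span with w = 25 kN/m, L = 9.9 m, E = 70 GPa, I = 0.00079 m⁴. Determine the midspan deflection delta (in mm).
Model: a simply supported beam carrying a uniformly distributed load w over its whole span, so delta = (5·w·L^4) / (384·E·I).
Convert to SI units:
  w = 25 kN/m = 25000 N/m
  E = 70 GPa = 7 × 10¹⁰ Pa
Substitute:
  delta = (5 × 25000 × 9.9^4) / (384 × (7 × 10¹⁰) × 0.00079)
  delta = 0.05655 m
Convert: delta = 0.05655 m = 56.55 mm
Final answer: delta = 56.55 mm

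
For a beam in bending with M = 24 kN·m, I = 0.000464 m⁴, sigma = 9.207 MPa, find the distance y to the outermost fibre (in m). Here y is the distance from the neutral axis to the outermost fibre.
Model: a beam in bending, so sigma = (M·y) / I.
Solve for y: y = (sigma·I) / M.
Convert to SI units:
  M = 24 kN·m = 24000 N·m
  sigma = 9.207 MPa = 9.207 × 10⁶ Pa
Substitute:
  y = ((9.207 × 10⁶) × 0.000464) / 24000
  y = 0.178 m
Final answer: y = 0.178 m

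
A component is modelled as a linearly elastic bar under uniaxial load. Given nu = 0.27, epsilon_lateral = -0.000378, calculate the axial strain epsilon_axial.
Model: a linearly elastic bar under uniaxial load, so epsilon_lateral = -nu·epsilon_axial.
Solve for epsilon_axial: epsilon_axial = -epsilon_lateral / nu.
Substitute:
  epsilon_axial = -(-0.000378) / 0.27
  epsilon_axial = 0.0014
Final answer: epsilon_axial = 0.0014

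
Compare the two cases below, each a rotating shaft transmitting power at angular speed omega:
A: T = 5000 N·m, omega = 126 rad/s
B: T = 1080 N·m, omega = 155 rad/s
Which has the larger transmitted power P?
Model: a rotating shaft transmitting power at angular speed omega, so P = T·omega (SI units).
  A: P = 5000 × 126 = 630000 W = 630 kW
  B: P = 1080 × 155 = 167400 W = 167.4 kW
630 kW > 167.4 kW, so A is larger.
Final answer: A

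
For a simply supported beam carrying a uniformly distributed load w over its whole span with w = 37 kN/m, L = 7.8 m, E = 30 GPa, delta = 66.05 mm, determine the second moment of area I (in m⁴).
Model: a simply supported beam carrying a uniformly distributed load w over its whole span, so delta = (5·w·L^4) / (384·E·I).
Solve for I: I = (5·w·L^4) / (384·delta·E).
Convert to SI units:
  w = 37 kN/m = 37000 N/m
  E = 30 GPa = 3 × 10¹⁰ Pa
  delta = 66.05 mm = 0.06605 m
Substitute:
  I = (5 × 37000 × 7.8^4) / (384 × 0.06605 × (3 × 10¹⁰))
  I = 0.0009 m⁴
Final answer: I = 0.0009 m⁴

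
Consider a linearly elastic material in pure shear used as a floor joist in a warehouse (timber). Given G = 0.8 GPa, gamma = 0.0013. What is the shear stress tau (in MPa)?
Model: a linearly elastic material in pure shear, so tau = G·gamma.
Convert to SI units:
  G = 0.8 GPa = 8 × 10⁸ Pa
Substitute:
  tau = (8 × 10⁸) × 0.0013
  tau = 1.04 × 10⁶ Pa
Convert: tau = 1.04 × 10⁶ Pa = 1.04 MPa
Final answer: tau = 1.04 MPa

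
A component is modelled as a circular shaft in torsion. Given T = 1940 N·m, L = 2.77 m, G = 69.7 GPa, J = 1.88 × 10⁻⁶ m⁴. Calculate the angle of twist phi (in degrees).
Model: a circular shaft in torsion, so phi = (T·L) / (G·J).
Convert to SI units:
  G = 69.7 GPa = 6.97 × 10¹⁰ Pa
Substitute:
  phi = (1940 × 2.77) / ((6.97 × 10¹⁰) × (1.88 × 10⁻⁶))
  phi = 0.04101 rad
Convert to degrees: phi = 0.04101 × 180/π = 2.35°
Final answer: phi = 2.35°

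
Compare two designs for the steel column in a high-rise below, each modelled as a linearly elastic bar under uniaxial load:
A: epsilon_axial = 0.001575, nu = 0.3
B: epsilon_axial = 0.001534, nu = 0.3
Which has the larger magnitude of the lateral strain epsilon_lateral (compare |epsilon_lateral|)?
Model: a linearly elastic bar under uniaxial load, so epsilon_lateral = -nu·epsilon_axial (SI units).
  A: epsilon_lateral = -(0.3 × 0.001575) = -0.0004725
  B: epsilon_lateral = -(0.3 × 0.001534) = -0.0004602
|epsilon_lateral|: A = 0.0004725, B = 0.0004602, so A is larger in magnitude.
Final answer: A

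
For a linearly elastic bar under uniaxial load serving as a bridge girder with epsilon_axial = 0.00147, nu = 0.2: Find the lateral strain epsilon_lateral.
Model: a linearly elastic bar under uniaxial load, so epsilon_lateral = -nu·epsilon_axial.
Substitute:
  epsilon_lateral = -(0.2 × 0.00147)
  epsilon_lateral = -0.000294
Final answer: epsilon_lateral = -0.000294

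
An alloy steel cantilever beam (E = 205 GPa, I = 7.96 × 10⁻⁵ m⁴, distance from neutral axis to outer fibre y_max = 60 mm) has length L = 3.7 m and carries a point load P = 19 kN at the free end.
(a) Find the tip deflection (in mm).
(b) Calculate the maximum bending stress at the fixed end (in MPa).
(a) Tip deflection of a cantilever with an end point load: δ = P·L^3 / (3·E·I). Convert P = 19 kN = 19000 N, E = 205 GPa = 2.05 × 10¹¹ Pa.
  δ = (19000 × 3.7^3) / (3 × (2.05 × 10¹¹) × (7.96 × 10⁻⁵)) = 0.01966 m = 19.66 mm
(b) Maximum bending moment at the fixed end: M = P·L = 19000 × 3.7 = 70300 N·m. Convert y_max = 60 mm = 0.06 m.
  σ = M·y_max / I = (70300 × 0.06) / (7.96 × 10⁻⁵) = 5.299 × 10⁷ Pa = 52.99 MPa
Final answer: (a) δ = 19.66 mm, (b) σ = 52.99 MPa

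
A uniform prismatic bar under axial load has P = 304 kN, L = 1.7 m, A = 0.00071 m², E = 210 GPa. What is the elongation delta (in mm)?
Model: a uniform prismatic bar under axial load, so delta = (P·L) / (A·E).
Convert to SI units:
  P = 304 kN = 304000 N
  E = 210 GPa = 2.1 × 10¹¹ Pa
Substitute:
  delta = (304000 × 1.7) / (0.00071 × (2.1 × 10¹¹))
  delta = 0.003466 m
Convert: delta = 0.003466 m = 3.466 mm
Final answer: delta = 3.466 mm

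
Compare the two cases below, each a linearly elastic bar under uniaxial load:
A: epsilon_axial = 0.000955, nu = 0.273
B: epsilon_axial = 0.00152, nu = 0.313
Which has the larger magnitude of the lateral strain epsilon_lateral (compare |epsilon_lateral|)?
Model: a linearly elastic bar under uniaxial load, so epsilon_lateral = -nu·epsilon_axial (SI units).
  A: epsilon_lateral = -(0.273 × 0.000955) = -0.0002607
  B: epsilon_lateral = -(0.313 × 0.00152) = -0.0004758
|epsilon_lateral|: A = 0.0002607, B = 0.0004758, so B is larger in magnitude.
Final answer: B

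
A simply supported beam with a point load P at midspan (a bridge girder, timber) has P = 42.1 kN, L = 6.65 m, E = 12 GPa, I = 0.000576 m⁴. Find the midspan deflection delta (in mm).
Model: a simply supported beam with a point load P at midspan, so delta = (P·L^3) / (48·E·I).
Convert to SI units:
  P = 42.1 kN = 42100 N
  E = 12 GPa = 1.2 × 10¹⁰ Pa
Substitute:
  delta = (42100 × 6.65^3) / (48 × (1.2 × 10¹⁰) × 0.000576)
  delta = 0.03732 m
Convert: delta = 0.03732 m = 37.32 mm
Final answer: delta = 37.32 mm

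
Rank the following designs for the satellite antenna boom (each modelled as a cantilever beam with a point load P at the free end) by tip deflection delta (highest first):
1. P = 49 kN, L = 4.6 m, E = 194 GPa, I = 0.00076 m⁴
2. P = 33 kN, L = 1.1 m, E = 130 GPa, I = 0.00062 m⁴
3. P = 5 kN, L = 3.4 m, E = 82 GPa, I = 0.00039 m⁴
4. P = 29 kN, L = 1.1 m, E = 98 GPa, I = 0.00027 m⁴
Model: a cantilever beam with a point load P at the free end, so delta = (P·L^3) / (3·E·I) (SI units).
  Case 1: delta = (49000 × 4.6^3) / (3 × (1.94 × 10¹¹) × 0.00076) = 0.01078 m = 10.78 mm
  Case 2: delta = (33000 × 1.1^3) / (3 × (1.3 × 10¹¹) × 0.00062) = 0.0001817 m = 0.1817 mm
  Case 3: delta = (5000 × 3.4^3) / (3 × (8.2 × 10¹⁰) × 0.00039) = 0.002048 m = 2.048 mm
  Case 4: delta = (29000 × 1.1^3) / (3 × (9.8 × 10¹⁰) × 0.00027) = 0.0004863 m = 0.4863 mm
Ordering: 10.78 mm (case 1) > 2.048 mm (case 3) > 0.4863 mm (case 4) > 0.1817 mm (case 2)
Final answer: 1, 3, 4, 2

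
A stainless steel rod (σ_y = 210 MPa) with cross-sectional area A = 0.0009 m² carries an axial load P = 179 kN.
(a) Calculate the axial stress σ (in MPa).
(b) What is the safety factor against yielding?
(a) Axial stress σ = P/A. Convert P = 179 kN = 179000 N.
  σ = 179000 / 0.0009 = 1.989 × 10⁸ Pa = 198.9 MPa
(b) Safety factor SF = σ_y/σ = 210 / 198.9 = 1.056
Final answer: (a) σ = 198.9 MPa, (b) SF = 1.056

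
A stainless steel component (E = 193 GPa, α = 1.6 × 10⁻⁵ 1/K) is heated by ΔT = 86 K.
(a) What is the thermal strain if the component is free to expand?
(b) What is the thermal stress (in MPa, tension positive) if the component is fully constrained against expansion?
(a) Free thermal strain ε_th = α·ΔT = (1.6 × 10⁻⁵) × 86 = 0.001376
(b) Fully constrained, the expansion is suppressed, so σ = -E·α·ΔT. Convert E = 193 GPa = 1.93 × 10¹¹ Pa.
  σ = -(1.93 × 10¹¹) × (1.6 × 10⁻⁵) × 86 = -2.656 × 10⁸ Pa = -265.6 MPa (compressive)
Final answer: (a) ε_th = 0.001376, (b) σ = -265.6 MPa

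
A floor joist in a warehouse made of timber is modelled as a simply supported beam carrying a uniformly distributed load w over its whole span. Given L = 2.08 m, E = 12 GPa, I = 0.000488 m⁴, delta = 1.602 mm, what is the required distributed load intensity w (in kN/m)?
Model: a simply supported beam carrying a uniformly distributed load w over its whole span, so delta = (5·w·L^4) / (384·E·I).
Solve for w: w = (384·delta·E·I) / (5·L^4).
Convert to SI units:
  E = 12 GPa = 1.2 × 10¹⁰ Pa
  delta = 1.602 mm = 0.001602 m
Substitute:
  w = (384 × 0.001602 × (1.2 × 10¹⁰) × 0.000488) / (5 × 2.08^4)
  w = 38490 N/m
Convert: w = 38490 N/m = 38.49 kN/m
Final answer: w = 38.49 kN/m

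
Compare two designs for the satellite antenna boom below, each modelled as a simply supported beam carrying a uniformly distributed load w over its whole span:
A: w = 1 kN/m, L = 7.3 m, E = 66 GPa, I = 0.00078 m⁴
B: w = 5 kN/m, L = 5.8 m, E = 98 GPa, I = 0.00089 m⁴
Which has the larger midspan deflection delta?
Model: a simply supported beam carrying a uniformly distributed load w over its whole span, so delta = (5·w·L^4) / (384·E·I) (SI units).
  A: delta = (5 × 1000 × 7.3^4) / (384 × (6.6 × 10¹⁰) × 0.00078) = 0.0007183 m = 0.7183 mm
  B: delta = (5 × 5000 × 5.8^4) / (384 × (9.8 × 10¹⁰) × 0.00089) = 0.0008447 m = 0.8447 mm
0.8447 mm > 0.7183 mm, so B is larger.
Final answer: B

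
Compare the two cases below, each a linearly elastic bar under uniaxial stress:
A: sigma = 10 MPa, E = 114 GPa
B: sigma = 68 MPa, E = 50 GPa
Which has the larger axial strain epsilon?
Model: a linearly elastic bar under uniaxial stress, so epsilon = sigma / E (SI units).
  A: epsilon = (1 × 10⁷) / (1.14 × 10¹¹) = 8.772 × 10⁻⁵
  B: epsilon = (6.8 × 10⁷) / (5 × 10¹⁰) = 0.00136
0.00136 > 8.772 × 10⁻⁵, so B is larger.
Final answer: B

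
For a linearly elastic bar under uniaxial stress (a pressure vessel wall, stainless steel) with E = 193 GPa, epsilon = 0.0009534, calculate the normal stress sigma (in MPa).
Model: a linearly elastic bar under uniaxial stress, so epsilon = sigma / E.
Solve for sigma: sigma = epsilon·E.
Convert to SI units:
  E = 193 GPa = 1.93 × 10¹¹ Pa
Substitute:
  sigma = 0.0009534 × (1.93 × 10¹¹)
  sigma = 1.84 × 10⁸ Pa
Convert: sigma = 1.84 × 10⁸ Pa = 184 MPa
Final answer: sigma = 184 MPa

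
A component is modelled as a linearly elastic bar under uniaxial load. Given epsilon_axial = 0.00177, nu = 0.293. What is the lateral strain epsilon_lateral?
Model: a linearly elastic bar under uniaxial load, so epsilon_lateral = -nu·epsilon_axial.
Substitute:
  epsilon_lateral = -(0.293 × 0.00177)
  epsilon_lateral = -0.0005186
Final answer: epsilon_lateral = -0.0005186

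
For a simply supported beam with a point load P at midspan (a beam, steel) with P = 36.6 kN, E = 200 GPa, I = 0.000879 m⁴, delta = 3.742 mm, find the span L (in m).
Model: a simply supported beam with a point load P at midspan, so delta = (P·L^3) / (48·E·I).
Solve for L: L = ((48·delta·E·I) / P)^(1/3).
Convert to SI units:
  P = 36.6 kN = 36600 N
  E = 200 GPa = 2 × 10¹¹ Pa
  delta = 3.742 mm = 0.003742 m
Substitute:
  L = ((48 × 0.003742 × (2 × 10¹¹) × 0.000879) / 36600)^(1/3)
  L = 9.52 m
Final answer: L = 9.52 m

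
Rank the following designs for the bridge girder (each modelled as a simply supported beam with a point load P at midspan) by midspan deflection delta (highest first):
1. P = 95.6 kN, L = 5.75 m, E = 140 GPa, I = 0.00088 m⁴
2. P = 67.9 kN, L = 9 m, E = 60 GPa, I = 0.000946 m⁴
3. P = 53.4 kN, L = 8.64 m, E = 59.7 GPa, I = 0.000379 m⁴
Model: a simply supported beam with a point load P at midspan, so delta = (P·L^3) / (48·E·I) (SI units).
  Case 1: delta = (95600 × 5.75^3) / (48 × (1.4 × 10¹¹) × 0.00088) = 0.003073 m = 3.073 mm
  Case 2: delta = (67900 × 9^3) / (48 × (6 × 10¹⁰) × 0.000946) = 0.01817 m = 18.17 mm
  Case 3: delta = (53400 × 8.64^3) / (48 × (5.97 × 10¹⁰) × 0.000379) = 0.03171 m = 31.71 mm
Ordering: 31.71 mm (case 3) > 18.17 mm (case 2) > 3.073 mm (case 1)
Final answer: 3, 2, 1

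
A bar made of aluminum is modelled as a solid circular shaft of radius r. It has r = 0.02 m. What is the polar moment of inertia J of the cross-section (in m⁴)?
Model: a solid circular shaft of radius r, so J = (π·r^4) / 2.
Substitute:
  J = (π × 0.02^4) / 2
  J = 2.513 × 10⁻⁷ m⁴
Final answer: J = 2.513 × 10⁻⁷ m⁴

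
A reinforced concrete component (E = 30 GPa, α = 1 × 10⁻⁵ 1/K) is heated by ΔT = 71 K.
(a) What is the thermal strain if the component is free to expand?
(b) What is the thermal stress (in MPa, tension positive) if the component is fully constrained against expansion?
(a) Free thermal strain ε_th = α·ΔT = (1 × 10⁻⁵) × 71 = 0.00071
(b) Fully constrained, the expansion is suppressed, so σ = -E·α·ΔT. Convert E = 30 GPa = 3 × 10¹⁰ Pa.
  σ = -(3 × 10¹⁰) × (1 × 10⁻⁵) × 71 = -2.13 × 10⁷ Pa = -21.3 MPa (compressive)
Final answer: (a) ε_th = 0.00071, (b) σ = -21.3 MPa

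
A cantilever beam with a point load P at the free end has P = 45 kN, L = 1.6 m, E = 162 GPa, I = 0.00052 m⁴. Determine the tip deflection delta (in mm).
Model: a cantilever beam with a point load P at the free end, so delta = (P·L^3) / (3·E·I).
Convert to SI units:
  P = 45 kN = 45000 N
  E = 162 GPa = 1.62 × 10¹¹ Pa
Substitute:
  delta = (45000 × 1.6^3) / (3 × (1.62 × 10¹¹) × 0.00052)
  delta = 0.0007293 m
Convert: delta = 0.0007293 m = 0.7293 mm
Final answer: delta = 0.7293 mm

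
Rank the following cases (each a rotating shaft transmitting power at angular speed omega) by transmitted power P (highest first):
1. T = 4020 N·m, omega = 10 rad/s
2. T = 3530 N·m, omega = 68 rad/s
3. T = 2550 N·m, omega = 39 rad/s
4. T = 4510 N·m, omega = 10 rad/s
Model: a rotating shaft transmitting power at angular speed omega, so P = T·omega (SI units).
  Case 1: P = 4020 × 10 = 40200 W = 40.2 kW
  Case 2: P = 3530 × 68 = 240000 W = 240 kW
  Case 3: P = 2550 × 39 = 99450 W = 99.45 kW
  Case 4: P = 4510 × 10 = 45100 W = 45.1 kW
Ordering: 240 kW (case 2) > 99.45 kW (case 3) > 45.1 kW (case 4) > 40.2 kW (case 1)
Final answer: 2, 3, 4, 1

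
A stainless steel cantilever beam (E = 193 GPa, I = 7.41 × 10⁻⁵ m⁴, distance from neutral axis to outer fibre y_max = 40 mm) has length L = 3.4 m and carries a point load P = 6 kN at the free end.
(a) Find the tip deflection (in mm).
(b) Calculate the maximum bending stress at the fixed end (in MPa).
(a) Tip deflection of a cantilever with an end point load: δ = P·L^3 / (3·E·I). Convert P = 6 kN = 6000 N, E = 193 GPa = 1.93 × 10¹¹ Pa.
  δ = (6000 × 3.4^3) / (3 × (1.93 × 10¹¹) × (7.41 × 10⁻⁵)) = 0.005497 m = 5.497 mm
(b) Maximum bending moment at the fixed end: M = P·L = 6000 × 3.4 = 20400 N·m. Convert y_max = 40 mm = 0.04 m.
  σ = M·y_max / I = (20400 × 0.04) / (7.41 × 10⁻⁵) = 1.101 × 10⁷ Pa = 11.01 MPa
Final answer: (a) δ = 5.497 mm, (b) σ = 11.01 MPa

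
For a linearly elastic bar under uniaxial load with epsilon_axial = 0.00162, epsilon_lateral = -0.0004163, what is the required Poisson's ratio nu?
Model: a linearly elastic bar under uniaxial load, so epsilon_lateral = -nu·epsilon_axial.
Solve for nu: nu = -epsilon_lateral / epsilon_axial.
Substitute:
  nu = -(-0.0004163) / 0.00162
  nu = 0.257
Final answer: nu = 0.257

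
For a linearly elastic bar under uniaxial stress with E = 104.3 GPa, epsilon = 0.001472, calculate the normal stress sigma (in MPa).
Model: a linearly elastic bar under uniaxial stress, so epsilon = sigma / E.
Solve for sigma: sigma = epsilon·E.
Convert to SI units:
  E = 104.3 GPa = 1.043 × 10¹¹ Pa
Substitute:
  sigma = 0.001472 × (1.043 × 10¹¹)
  sigma = 1.535 × 10⁸ Pa
Convert: sigma = 1.535 × 10⁸ Pa = 153.5 MPa
Final answer: sigma = 153.5 MPa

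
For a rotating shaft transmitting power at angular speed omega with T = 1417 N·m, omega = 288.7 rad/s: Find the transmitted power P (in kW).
Model: a rotating shaft transmitting power at angular speed omega, so P = T·omega.
Substitute:
  P = 1417 × 288.7
  P = 409100 W
Convert: P = 409100 W = 409.1 kW
Final answer: P = 409.1 kW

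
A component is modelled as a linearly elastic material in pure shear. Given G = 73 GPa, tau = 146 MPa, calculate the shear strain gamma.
Model: a linearly elastic material in pure shear, so tau = G·gamma.
Solve for gamma: gamma = tau / G.
Convert to SI units:
  G = 73 GPa = 7.3 × 10¹⁰ Pa
  tau = 146 MPa = 1.46 × 10⁸ Pa
Substitute:
  gamma = (1.46 × 10⁸) / (7.3 × 10¹⁰)
  gamma = 0.002
Final answer: gamma = 0.002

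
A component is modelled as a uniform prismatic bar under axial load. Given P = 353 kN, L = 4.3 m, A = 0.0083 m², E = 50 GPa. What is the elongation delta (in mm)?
Model: a uniform prismatic bar under axial load, so delta = (P·L) / (A·E).
Convert to SI units:
  P = 353 kN = 353000 N
  E = 50 GPa = 5 × 10¹⁰ Pa
Substitute:
  delta = (353000 × 4.3) / (0.0083 × (5 × 10¹⁰))
  delta = 0.003658 m
Convert: delta = 0.003658 m = 3.658 mm
Final answer: delta = 3.658 mm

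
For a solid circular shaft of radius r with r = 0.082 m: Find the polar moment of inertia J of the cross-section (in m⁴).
Model: a solid circular shaft of radius r, so J = (π·r^4) / 2.
Substitute:
  J = (π × 0.082^4) / 2
  J = 7.102 × 10⁻⁵ m⁴
Final answer: J = 7.102 × 10⁻⁵ m⁴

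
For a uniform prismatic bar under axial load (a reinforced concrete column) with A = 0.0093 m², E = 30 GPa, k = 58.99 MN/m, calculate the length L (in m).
Model: a uniform prismatic bar under axial load, so k = (A·E) / L.
Solve for L: L = (A·E) / k.
Convert to SI units:
  E = 30 GPa = 3 × 10¹⁰ Pa
  k = 58.99 MN/m = 5.899 × 10⁷ N/m
Substitute:
  L = (0.0093 × (3 × 10¹⁰)) / (5.899 × 10⁷)
  L = 4.73 m
Final answer: L = 4.73 m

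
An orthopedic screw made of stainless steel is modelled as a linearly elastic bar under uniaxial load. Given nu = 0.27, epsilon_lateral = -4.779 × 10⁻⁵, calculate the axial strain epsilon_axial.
Model: a linearly elastic bar under uniaxial load, so epsilon_lateral = -nu·epsilon_axial.
Solve for epsilon_axial: epsilon_axial = -epsilon_lateral / nu.
Substitute:
  epsilon_axial = -(-4.779 × 10⁻⁵) / 0.27
  epsilon_axial = 0.000177
Final answer: epsilon_axial = 0.000177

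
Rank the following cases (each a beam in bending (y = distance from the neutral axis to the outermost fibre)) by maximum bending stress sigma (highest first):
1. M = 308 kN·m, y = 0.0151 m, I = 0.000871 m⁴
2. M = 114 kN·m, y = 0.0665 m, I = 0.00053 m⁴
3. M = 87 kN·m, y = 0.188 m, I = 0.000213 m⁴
Model: a beam in bending (y = distance from the neutral axis to the outermost fibre), so sigma = (M·y) / I (SI units).
  Case 1: sigma = (308000 × 0.0151) / 0.000871 = 5.34 × 10⁶ Pa = 5.34 MPa
  Case 2: sigma = (114000 × 0.0665) / 0.00053 = 1.43 × 10⁷ Pa = 14.3 MPa
  Case 3: sigma = (87000 × 0.188) / 0.000213 = 7.679 × 10⁷ Pa = 76.79 MPa
Ordering: 76.79 MPa (case 3) > 14.3 MPa (case 2) > 5.34 MPa (case 1)
Final answer: 3, 2, 1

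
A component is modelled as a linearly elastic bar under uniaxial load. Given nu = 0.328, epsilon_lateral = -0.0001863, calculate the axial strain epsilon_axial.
Model: a linearly elastic bar under uniaxial load, so epsilon_lateral = -nu·epsilon_axial.
Solve for epsilon_axial: epsilon_axial = -epsilon_lateral / nu.
Substitute:
  epsilon_axial = -(-0.0001863) / 0.328
  epsilon_axial = 0.000568
Final answer: epsilon_axial = 0.000568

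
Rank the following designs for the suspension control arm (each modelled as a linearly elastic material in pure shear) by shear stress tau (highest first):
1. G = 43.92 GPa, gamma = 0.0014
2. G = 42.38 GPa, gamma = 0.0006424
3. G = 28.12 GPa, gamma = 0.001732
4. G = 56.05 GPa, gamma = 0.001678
Model: a linearly elastic material in pure shear, so tau = G·gamma (SI units).
  Case 1: tau = (4.392 × 10¹⁰) × 0.0014 = 6.149 × 10⁷ Pa = 61.49 MPa
  Case 2: tau = (4.238 × 10¹⁰) × 0.0006424 = 2.722 × 10⁷ Pa = 27.22 MPa
  Case 3: tau = (2.812 × 10¹⁰) × 0.001732 = 4.87 × 10⁷ Pa = 48.7 MPa
  Case 4: tau = (5.605 × 10¹⁰) × 0.001678 = 9.405 × 10⁷ Pa = 94.05 MPa
Ordering: 94.05 MPa (case 4) > 61.49 MPa (case 1) > 48.7 MPa (case 3) > 27.22 MPa (case 2)
Final answer: 4, 1, 3, 2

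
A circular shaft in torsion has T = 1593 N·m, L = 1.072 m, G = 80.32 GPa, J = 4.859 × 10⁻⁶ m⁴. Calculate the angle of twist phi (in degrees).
Model: a circular shaft in torsion, so phi = (T·L) / (G·J).
Convert to SI units:
  G = 80.32 GPa = 8.032 × 10¹⁰ Pa
Substitute:
  phi = (1593 × 1.072) / ((8.032 × 10¹⁰) × (4.859 × 10⁻⁶))
  phi = 0.004376 rad
Convert to degrees: phi = 0.004376 × 180/π = 0.2507°
Final answer: phi = 0.2507°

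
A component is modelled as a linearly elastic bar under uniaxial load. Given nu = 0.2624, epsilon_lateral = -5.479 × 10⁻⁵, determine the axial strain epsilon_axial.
Model: a linearly elastic bar under uniaxial load, so epsilon_lateral = -nu·epsilon_axial.
Solve for epsilon_axial: epsilon_axial = -epsilon_lateral / nu.
Substitute:
  epsilon_axial = -(-5.479 × 10⁻⁵) / 0.2624
  epsilon_axial = 0.0002088
Final answer: epsilon_axial = 0.0002088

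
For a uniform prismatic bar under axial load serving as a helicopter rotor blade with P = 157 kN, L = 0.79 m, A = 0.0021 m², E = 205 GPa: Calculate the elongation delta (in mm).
Model: a uniform prismatic bar under axial load, so delta = (P·L) / (A·E).
Convert to SI units:
  P = 157 kN = 157000 N
  E = 205 GPa = 2.05 × 10¹¹ Pa
Substitute:
  delta = (157000 × 0.79) / (0.0021 × (2.05 × 10¹¹))
  delta = 0.0002881 m
Convert: delta = 0.0002881 m = 0.2881 mm
Final answer: delta = 0.2881 mm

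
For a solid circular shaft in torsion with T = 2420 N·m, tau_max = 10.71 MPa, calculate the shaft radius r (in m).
Model: a solid circular shaft in torsion, so tau_max = (2·T) / (π·r^3).
Solve for r: r = ((2·T) / (π·tau_max))^(1/3).
Convert to SI units:
  tau_max = 10.71 MPa = 1.071 × 10⁷ Pa
Substitute:
  r = ((2 × 2420) / (π × (1.071 × 10⁷)))^(1/3)
  r = 0.0524 m
Final answer: r = 0.0524 m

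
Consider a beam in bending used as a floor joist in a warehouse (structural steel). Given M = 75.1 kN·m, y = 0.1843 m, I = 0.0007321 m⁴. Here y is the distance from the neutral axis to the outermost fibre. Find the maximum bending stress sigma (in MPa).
Model: a beam in bending, so sigma = (M·y) / I.
Convert to SI units:
  M = 75.1 kN·m = 75100 N·m
Substitute:
  sigma = (75100 × 0.1843) / 0.0007321
  sigma = 1.891 × 10⁷ Pa
Convert: sigma = 1.891 × 10⁷ Pa = 18.91 MPa
Final answer: sigma = 18.91 MPa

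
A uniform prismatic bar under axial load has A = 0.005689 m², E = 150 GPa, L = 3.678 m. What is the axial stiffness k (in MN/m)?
Model: a uniform prismatic bar under axial load, so k = (A·E) / L.
Convert to SI units:
  E = 150 GPa = 1.5 × 10¹¹ Pa
Substitute:
  k = (0.005689 × (1.5 × 10¹¹)) / 3.678
  k = 2.32 × 10⁸ N/m
Convert: k = 2.32 × 10⁸ N/m = 232 MN/m
Final answer: k = 232 MN/m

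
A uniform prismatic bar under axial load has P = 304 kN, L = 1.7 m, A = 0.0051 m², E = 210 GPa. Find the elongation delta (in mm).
Model: a uniform prismatic bar under axial load, so delta = (P·L) / (A·E).
Convert to SI units:
  P = 304 kN = 304000 N
  E = 210 GPa = 2.1 × 10¹¹ Pa
Substitute:
  delta = (304000 × 1.7) / (0.0051 × (2.1 × 10¹¹))
  delta = 0.0004825 m
Convert: delta = 0.0004825 m = 0.4825 mm
Final answer: delta = 0.4825 mm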